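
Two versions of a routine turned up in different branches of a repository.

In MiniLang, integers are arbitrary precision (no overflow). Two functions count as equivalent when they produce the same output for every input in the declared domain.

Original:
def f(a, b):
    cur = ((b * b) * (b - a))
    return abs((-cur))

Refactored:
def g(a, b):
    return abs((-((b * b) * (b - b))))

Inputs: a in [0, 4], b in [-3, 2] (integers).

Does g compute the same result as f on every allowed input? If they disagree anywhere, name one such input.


The rewrite breaks on a=0, b=-3, where the results are 27 and 0.
f: cur becomes -27; next final value 27
g: final value 0
verdict: not equivalent; witness: a=0, b=-3


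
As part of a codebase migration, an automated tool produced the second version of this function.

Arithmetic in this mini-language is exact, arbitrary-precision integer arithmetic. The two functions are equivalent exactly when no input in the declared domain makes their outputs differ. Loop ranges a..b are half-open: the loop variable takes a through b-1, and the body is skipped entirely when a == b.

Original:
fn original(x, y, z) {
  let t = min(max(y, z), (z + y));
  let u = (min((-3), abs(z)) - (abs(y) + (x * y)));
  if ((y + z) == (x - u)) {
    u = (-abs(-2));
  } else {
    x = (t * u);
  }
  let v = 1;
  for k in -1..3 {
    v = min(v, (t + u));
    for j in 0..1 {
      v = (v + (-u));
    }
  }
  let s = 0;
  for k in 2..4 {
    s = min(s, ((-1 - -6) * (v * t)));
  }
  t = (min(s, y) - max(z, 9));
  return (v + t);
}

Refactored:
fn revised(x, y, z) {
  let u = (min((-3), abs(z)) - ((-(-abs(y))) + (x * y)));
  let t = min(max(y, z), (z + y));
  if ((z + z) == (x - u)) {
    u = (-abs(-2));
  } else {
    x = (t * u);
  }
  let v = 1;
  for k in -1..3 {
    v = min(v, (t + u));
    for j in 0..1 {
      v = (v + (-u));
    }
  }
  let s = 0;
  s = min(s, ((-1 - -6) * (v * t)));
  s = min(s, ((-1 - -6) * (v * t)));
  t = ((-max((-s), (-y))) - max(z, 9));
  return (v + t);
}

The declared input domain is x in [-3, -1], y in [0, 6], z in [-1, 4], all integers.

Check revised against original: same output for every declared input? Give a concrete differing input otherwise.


Not equivalent: x=-2, y=3, z=-1 separates them (-8 vs -7).
original: t=2, then u=0, then ((y + z) == (x - u)) is false, then x=0, then v=1, then (k=-1), then v=1, then (j=0), then v=1, then (k=0), then v=1, then (j=0), then v=1, then (k=1), then v=1, then (j=0), then v=1, then (k=2), then v=1, then (j=0), then v=1, then s=0, then (k=2), then s=0, then (k=3), then s=0, then t=-9, then returns -8
revised: u=0, then t=2, then ((z + z) == (x - u)) is true, then u=-2, then v=1, then (k=-1), then v=0, then (j=0), then v=2, then (k=0), then v=0, then (j=0), then v=2, then (k=1), then v=0, then (j=0), then v=2, then (k=2), then v=0, then (j=0), then v=2, then s=0, then s=0, then s=0, then t=-9, then returns -7
verdict: not equivalent; witness: x=-2, y=3, z=-1


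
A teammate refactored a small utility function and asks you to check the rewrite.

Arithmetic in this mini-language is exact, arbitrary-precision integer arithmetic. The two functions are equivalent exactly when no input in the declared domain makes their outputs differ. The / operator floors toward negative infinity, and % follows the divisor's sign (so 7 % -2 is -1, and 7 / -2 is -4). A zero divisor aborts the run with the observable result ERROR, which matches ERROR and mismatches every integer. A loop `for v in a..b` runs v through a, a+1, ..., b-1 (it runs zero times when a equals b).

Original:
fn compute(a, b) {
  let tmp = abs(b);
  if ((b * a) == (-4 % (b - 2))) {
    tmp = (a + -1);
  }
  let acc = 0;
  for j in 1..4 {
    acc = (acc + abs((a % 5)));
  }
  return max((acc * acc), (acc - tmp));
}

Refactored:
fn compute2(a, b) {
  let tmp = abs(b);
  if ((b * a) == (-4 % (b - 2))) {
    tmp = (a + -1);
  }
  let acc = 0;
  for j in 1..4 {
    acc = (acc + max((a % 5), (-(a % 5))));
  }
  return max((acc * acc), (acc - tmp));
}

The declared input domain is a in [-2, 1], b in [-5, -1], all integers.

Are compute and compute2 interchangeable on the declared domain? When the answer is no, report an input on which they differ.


Reading the diff, among the changes: min/max/abs usage differs, plus arithmetic usage differs, plus constant usage differs.
Tracing a=-2, b=-2: compute: tmp = 2; ((b * a) == (-4 % (b - 2))) -> false; acc = 0; [j=1]; acc = 3; [j=2]; acc = 6; [j=3]; acc = 9; return 81 | compute2: tmp = 2; ((b * a) == (-4 % (b - 2))) -> false; acc = 0; [j=1]; acc = 3; [j=2]; acc = 6; [j=3]; acc = 9; return 81 — matching result 81.
Every one of the 20 inputs gives matching results.
verdict: equivalent


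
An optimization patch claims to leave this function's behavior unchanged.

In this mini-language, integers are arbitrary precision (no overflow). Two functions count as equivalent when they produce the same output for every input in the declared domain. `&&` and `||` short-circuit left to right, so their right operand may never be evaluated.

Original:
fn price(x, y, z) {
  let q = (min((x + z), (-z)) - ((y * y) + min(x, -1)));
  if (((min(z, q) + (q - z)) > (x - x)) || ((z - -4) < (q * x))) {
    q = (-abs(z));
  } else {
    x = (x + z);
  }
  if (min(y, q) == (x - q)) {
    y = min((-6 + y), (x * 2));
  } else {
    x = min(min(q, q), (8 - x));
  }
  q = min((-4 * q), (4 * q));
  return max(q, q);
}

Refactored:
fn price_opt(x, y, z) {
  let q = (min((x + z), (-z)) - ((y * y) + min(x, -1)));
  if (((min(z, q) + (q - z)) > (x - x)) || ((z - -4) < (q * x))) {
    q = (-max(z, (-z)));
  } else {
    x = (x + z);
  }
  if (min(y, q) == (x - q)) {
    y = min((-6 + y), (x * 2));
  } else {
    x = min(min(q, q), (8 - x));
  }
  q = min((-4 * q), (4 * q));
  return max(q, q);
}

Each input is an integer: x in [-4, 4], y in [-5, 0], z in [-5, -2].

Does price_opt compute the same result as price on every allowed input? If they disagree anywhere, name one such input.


Comparing the listings, the differences include: min/max/abs usage differs.
One worked example (x=-4, y=-4, z=-5) — price: q := -21 | (((min(z, q) + (q - z)) > (x - x)) || ((z - -4) < (q * x))): true | q := -5 | (min(y, q) == (x - q)): false | x := -5 | q := -20 | result -20; price_opt: q := -21 | (((min(z, q) + (q - z)) > (x - x)) || ((z - -4) < (q * x))): true | q := -5 | (min(y, q) == (x - q)): false | x := -5 | q := -20 | result -20; agreement on -20.
Sweeping the whole domain (216 inputs) finds no disagreement.
verdict: equivalent


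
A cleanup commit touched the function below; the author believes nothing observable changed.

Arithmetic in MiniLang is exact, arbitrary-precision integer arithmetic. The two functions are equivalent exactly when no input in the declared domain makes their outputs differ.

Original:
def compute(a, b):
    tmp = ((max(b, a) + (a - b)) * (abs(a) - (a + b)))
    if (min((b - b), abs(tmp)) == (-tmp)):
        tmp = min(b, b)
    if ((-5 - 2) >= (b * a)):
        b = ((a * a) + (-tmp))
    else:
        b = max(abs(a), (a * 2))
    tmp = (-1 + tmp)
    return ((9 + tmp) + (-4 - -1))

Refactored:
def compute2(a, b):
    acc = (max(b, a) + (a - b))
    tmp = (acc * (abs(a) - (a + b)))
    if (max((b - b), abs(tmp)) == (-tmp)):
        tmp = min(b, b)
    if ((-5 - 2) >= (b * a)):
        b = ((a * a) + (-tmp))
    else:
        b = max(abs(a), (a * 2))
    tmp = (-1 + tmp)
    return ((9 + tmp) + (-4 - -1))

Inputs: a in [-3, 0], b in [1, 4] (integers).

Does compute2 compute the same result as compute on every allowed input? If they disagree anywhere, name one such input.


Input a=-3, b=1: -10 from compute versus 6 from compute2.
verdict: not equivalent; witness: a=-3, b=1


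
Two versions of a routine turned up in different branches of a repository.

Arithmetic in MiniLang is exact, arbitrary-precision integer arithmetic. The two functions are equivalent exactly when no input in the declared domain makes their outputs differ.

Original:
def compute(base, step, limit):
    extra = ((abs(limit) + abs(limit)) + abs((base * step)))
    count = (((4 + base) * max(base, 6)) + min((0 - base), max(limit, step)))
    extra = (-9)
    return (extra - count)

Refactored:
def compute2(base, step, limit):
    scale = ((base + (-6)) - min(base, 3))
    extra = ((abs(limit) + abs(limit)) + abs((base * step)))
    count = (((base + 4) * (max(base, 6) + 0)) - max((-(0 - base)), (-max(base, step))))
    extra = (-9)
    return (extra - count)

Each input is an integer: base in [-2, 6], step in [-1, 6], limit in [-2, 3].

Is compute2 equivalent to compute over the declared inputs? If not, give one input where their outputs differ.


These are not equivalent — on base=-2, step=-1, limit=0 the outputs split (-21 vs -20).
compute: extra=2, then count=12, then extra=-9, then returns -21
compute2: scale=-6, then extra=2, then count=11, then extra=-9, then returns -20
verdict: not equivalent; witness: base=-2, step=-1, limit=0


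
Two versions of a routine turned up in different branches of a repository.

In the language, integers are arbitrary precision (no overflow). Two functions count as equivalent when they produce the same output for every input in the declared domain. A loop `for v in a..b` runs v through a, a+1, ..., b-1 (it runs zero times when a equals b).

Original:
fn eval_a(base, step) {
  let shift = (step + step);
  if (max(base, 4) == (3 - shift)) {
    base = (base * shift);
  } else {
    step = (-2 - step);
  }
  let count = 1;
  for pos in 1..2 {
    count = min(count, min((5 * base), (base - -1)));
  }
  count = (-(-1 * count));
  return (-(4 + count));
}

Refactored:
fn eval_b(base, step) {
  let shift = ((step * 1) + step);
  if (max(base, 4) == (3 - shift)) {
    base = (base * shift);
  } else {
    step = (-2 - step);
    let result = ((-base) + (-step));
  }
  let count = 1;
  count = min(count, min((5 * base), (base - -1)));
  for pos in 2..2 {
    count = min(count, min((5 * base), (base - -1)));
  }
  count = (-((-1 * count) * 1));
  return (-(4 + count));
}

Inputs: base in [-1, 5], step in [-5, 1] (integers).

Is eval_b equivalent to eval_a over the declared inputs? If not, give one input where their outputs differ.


The two versions differ — the changes include loop structure differs, and local variable names differ, and min/max/abs usage differs, and statement counts differ, and arithmetic usage differs, and constant usage differs.
Tracing base=2, step=-5: eval_a: shift=-10, then (max(base, 4) == (3 - shift)) is false, then step=3, then count=1, then (pos=1), then count=1, then count=1, then returns -5 | eval_b: shift=-10, then (max(base, 4) == (3 - shift)) is false, then step=3, then result=-5, then count=1, then count=1, then the loop over pos runs zero times, then count=1, then returns -5 — matching result -5.
Across all 49 domain points the two functions coincide.
verdict: equivalent


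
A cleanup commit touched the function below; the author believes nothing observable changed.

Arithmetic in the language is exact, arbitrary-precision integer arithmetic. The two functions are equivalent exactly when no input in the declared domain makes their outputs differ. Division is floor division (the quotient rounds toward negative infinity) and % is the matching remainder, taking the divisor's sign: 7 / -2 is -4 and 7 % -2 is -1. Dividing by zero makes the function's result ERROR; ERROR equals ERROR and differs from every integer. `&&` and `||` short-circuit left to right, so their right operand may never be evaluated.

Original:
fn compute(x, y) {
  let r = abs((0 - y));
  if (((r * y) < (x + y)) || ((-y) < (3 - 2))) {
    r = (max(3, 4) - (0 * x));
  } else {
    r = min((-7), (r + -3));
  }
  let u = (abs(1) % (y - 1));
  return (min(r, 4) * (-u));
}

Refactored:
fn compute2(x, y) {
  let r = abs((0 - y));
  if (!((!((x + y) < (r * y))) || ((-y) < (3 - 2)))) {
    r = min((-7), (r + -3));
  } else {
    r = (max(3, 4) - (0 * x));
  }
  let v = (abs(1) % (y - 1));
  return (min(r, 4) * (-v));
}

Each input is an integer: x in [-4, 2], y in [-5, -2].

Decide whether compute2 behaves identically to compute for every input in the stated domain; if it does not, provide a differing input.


Take x=-2, y=-2.
compute: r=2, then (((r * y) < (x + y)) || ((-y) < (3 - 2))) is false, then r=-7, then u=-2, then returns -14
compute2: r=2, then (!((!((x + y) < (r * y))) || ((-y) < (3 - 2)))) is false, then r=4, then v=-2, then returns 8
-14 != 8, so the rewrite changes behavior.
verdict: not equivalent; witness: x=-2, y=-2


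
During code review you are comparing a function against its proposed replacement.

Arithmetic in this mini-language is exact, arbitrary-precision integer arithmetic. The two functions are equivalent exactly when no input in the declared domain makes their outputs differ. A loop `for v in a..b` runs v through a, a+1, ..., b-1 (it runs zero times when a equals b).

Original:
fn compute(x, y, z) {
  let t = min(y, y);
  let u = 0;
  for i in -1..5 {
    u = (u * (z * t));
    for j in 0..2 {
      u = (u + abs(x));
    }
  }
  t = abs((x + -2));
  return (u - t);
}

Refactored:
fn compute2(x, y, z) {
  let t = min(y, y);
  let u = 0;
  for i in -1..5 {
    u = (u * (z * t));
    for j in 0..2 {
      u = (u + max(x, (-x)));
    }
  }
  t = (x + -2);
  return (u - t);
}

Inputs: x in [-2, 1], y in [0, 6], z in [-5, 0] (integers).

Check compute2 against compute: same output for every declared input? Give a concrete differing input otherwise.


Input x=-2, y=0, z=-5: 0 from compute versus 8 from compute2.
verdict: not equivalent; witness: x=-2, y=0, z=-5


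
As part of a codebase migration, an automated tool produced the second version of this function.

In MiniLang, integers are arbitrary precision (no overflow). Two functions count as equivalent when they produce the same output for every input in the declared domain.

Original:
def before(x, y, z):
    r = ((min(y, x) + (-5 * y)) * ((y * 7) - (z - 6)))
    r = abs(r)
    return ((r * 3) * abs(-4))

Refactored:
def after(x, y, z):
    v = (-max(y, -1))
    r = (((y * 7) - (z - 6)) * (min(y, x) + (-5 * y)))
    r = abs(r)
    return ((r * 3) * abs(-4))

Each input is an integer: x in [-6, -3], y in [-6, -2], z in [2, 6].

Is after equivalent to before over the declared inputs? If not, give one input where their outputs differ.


Changes here: constant usage differs, and min/max/abs usage differs, and local variable names differ, and statement counts differ; the full 100-point sweep finds no disagreement.
verdict: equivalent


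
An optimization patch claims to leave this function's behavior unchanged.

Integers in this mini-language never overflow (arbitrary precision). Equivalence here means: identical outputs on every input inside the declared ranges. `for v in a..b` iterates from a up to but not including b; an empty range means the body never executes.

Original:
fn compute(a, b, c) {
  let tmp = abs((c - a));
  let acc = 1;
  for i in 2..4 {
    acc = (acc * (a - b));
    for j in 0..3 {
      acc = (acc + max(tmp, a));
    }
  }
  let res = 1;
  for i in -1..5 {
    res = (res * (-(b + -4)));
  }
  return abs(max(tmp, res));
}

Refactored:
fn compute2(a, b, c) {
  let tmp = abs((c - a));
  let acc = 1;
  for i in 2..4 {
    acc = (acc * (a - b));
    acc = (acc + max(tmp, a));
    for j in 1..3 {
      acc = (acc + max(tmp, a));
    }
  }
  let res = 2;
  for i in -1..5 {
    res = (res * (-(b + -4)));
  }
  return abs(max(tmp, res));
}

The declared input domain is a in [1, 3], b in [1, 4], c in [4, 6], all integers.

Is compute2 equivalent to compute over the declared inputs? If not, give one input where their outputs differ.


Take a=1, b=1, c=4.
compute: tmp = 3; acc = 1; [i=2]; acc = 0; [j=0]; acc = 3; [j=1]; acc = 6; [j=2]; acc = 9; [i=3]; acc = 0; [j=0]; acc = 3; [j=1]; acc = 6; [j=2]; acc = 9; res = 1; [i=-1]; res = 3; [i=0]; res = 9; [i=1]; res = 27; [i=2]; res = 81; [i=3]; res = 243; [i=4]; res = 729; return 729
compute2: tmp = 3; acc = 1; [i=2]; acc = 0; acc = 3; [j=1]; acc = 6; [j=2]; acc = 9; [i=3]; acc = 0; acc = 3; [j=1]; acc = 6; [j=2]; acc = 9; res = 2; [i=-1]; res = 6; [i=0]; res = 18; [i=1]; res = 54; [i=2]; res = 162; [i=3]; res = 486; [i=4]; res = 1458; return 1458
729 against 1458: the behavior changed.
verdict: not equivalent; witness: a=1, b=1, c=4


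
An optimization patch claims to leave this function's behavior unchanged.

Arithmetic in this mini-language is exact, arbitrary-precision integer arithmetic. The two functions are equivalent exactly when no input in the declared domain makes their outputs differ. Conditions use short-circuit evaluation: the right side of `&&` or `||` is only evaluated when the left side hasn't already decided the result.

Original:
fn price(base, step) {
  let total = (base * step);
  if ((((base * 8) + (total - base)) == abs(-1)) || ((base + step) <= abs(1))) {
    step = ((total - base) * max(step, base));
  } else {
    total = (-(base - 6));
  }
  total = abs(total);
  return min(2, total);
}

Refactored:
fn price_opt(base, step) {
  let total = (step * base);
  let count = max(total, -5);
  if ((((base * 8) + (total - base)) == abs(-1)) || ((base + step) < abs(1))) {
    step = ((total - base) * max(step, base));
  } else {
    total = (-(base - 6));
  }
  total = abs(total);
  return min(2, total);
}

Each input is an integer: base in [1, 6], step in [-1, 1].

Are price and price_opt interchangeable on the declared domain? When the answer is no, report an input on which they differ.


There is a counterexample at base=1, step=0: 0 on one side, 2 on the other.
price: total=0, then ((((base * 8) + (total - base)) == abs(-1)) || ((base + step) <= abs(1))) is true, then step=-1, then total=0, then returns 0
price_opt: total=0, then count=0, then ((((base * 8) + (total - base)) == abs(-1)) || ((base + step) < abs(1))) is false, then total=5, then total=5, then returns 2
verdict: not equivalent; witness: base=1, step=0


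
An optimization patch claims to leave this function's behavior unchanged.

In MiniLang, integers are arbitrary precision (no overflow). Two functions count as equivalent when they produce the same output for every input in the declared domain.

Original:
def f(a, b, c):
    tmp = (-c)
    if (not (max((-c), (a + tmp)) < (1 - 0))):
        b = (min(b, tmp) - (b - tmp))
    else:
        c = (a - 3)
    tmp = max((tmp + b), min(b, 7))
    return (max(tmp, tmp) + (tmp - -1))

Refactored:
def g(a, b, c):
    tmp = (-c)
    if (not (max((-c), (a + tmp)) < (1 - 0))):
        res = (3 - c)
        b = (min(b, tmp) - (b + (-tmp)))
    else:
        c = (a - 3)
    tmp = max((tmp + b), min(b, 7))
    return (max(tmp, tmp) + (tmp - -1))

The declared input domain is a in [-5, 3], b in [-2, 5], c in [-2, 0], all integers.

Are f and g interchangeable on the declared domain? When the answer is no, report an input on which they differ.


The two versions differ — the changes include local variable names differ, plus statement counts differ, plus arithmetic usage differs, plus constant usage differs.
One worked example (a=3, b=5, c=0) — f: tmp=0, then (not (max((-c), (a + tmp)) < (1 - 0))) is true, then b=-5, then tmp=-5, then returns -9; g: tmp=0, then (not (max((-c), (a + tmp)) < (1 - 0))) is true, then res=3, then b=-5, then tmp=-5, then returns -9; agreement on -9.
Checked all 216 inputs in the declared domain: the outputs agree on every one.
verdict: equivalent


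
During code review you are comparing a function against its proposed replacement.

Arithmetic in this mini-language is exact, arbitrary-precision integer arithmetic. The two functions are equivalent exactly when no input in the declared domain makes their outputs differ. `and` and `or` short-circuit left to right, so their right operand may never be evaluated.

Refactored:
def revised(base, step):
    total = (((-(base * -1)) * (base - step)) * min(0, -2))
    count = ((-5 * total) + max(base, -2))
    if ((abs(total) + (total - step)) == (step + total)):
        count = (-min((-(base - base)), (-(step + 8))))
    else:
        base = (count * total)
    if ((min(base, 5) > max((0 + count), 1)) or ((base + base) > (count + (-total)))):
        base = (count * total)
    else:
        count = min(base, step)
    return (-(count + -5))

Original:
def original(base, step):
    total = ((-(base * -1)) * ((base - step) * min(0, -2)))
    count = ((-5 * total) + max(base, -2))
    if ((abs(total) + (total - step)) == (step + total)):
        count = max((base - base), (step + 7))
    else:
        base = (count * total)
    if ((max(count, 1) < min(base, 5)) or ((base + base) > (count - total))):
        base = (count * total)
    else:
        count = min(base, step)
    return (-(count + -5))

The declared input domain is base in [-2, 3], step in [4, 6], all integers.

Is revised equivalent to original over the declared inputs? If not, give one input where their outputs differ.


At base=2, step=4: original gives -6, revised gives 3.
verdict: not equivalent; witness: base=2, step=4


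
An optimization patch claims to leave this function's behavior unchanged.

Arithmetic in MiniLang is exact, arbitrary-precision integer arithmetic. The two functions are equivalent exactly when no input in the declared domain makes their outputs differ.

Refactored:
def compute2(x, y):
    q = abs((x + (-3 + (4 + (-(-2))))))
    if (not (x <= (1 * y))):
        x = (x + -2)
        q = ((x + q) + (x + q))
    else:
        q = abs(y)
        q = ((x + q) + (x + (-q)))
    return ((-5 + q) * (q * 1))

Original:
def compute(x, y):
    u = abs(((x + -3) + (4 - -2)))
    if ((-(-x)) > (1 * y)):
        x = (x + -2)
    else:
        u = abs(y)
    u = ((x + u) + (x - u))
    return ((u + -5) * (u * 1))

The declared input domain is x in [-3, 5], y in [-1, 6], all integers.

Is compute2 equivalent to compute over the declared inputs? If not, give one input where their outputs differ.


On input x=0, y=-1, compute returns 36 while compute2 returns -6.
verdict: not equivalent; witness: x=0, y=-1


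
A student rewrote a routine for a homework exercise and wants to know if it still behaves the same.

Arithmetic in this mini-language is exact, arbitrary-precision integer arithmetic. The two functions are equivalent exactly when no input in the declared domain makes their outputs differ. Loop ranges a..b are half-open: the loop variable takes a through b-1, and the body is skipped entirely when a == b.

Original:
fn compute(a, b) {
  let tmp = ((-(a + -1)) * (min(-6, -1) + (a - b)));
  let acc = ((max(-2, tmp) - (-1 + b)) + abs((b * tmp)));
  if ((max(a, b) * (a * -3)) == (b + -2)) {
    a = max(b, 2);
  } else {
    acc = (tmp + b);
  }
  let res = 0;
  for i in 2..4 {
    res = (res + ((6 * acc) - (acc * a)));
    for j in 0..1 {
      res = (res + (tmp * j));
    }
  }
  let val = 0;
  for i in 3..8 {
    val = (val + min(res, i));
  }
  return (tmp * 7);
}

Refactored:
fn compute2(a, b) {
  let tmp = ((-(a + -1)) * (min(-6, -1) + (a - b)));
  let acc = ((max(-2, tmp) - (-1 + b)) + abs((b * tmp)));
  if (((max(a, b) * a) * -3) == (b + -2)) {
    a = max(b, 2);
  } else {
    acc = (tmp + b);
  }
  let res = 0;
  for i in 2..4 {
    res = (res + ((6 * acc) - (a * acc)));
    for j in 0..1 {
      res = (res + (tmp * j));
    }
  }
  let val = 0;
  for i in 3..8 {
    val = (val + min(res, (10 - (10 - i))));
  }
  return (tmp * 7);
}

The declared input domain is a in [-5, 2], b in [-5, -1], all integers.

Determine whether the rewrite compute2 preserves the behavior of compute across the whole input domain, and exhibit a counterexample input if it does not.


This is a faithful refactor — constant usage differs; arithmetic usage differs, but the computed results match everywhere.
As a probe, take a=-3, b=-4: compute runs tmp becomes -20; next acc becomes 83; next ((max(a, b) * (a * -3)) == (b + -2)) evaluates to false; next acc becomes -24; next res becomes 0; next at i=2:; next res becomes -216; next at j=0:; next res becomes -216; next at i=3:; next res becomes -432; next at j=0:; next res becomes -432; next val becomes 0; next at i=3:; next val becomes -432; next at i=4:; next val becomes -864; next at i=5:; next val becomes -1296; next at i=6:; next val becomes -1728; next at i=7:; next val becomes -2160; next final value -140; compute2 runs tmp becomes -20; next acc becomes 83; next (((max(a, b) * a) * -3) == (b + -2)) evaluates to false; next acc becomes -24; next res becomes 0; next at i=2:; next res becomes -216; next at j=0:; next res becomes -216; next at i=3:; next res becomes -432; next at j=0:; next res becomes -432; next val becomes 0; next at i=3:; next val becomes -432; next at i=4:; next val becomes -864; next at i=5:; next val becomes -1296; next at i=6:; next val becomes -1728; next at i=7:; next val becomes -2160; next final value -140; both end at -140.
An exhaustive pass over the 40 declared inputs shows identical outputs.
verdict: equivalent


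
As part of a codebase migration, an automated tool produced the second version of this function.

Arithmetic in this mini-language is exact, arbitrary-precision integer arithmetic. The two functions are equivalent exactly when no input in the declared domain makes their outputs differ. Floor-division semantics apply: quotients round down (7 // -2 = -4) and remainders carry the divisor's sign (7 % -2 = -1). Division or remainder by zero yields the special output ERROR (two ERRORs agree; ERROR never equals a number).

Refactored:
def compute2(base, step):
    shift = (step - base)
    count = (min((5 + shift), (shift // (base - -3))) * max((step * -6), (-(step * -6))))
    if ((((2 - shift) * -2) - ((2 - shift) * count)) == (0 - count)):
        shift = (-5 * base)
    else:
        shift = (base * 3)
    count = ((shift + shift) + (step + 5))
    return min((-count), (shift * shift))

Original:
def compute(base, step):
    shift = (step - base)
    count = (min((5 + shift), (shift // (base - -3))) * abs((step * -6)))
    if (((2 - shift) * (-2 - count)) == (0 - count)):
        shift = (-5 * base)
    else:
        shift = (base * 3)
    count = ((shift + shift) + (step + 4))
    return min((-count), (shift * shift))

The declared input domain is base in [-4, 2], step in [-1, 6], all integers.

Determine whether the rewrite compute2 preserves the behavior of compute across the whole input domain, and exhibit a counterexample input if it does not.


Not equivalent: base=-4, step=-1 separates them (21 vs 20).
compute: shift := 3 | count := -18 | (((2 - shift) * (-2 - count)) == (0 - count)): false | shift := -12 | count := -21 | result 21
compute2: shift := 3 | count := -18 | ((((2 - shift) * -2) - ((2 - shift) * count)) == (0 - count)): false | shift := -12 | count := -20 | result 20
verdict: not equivalent; witness: base=-4, step=-1


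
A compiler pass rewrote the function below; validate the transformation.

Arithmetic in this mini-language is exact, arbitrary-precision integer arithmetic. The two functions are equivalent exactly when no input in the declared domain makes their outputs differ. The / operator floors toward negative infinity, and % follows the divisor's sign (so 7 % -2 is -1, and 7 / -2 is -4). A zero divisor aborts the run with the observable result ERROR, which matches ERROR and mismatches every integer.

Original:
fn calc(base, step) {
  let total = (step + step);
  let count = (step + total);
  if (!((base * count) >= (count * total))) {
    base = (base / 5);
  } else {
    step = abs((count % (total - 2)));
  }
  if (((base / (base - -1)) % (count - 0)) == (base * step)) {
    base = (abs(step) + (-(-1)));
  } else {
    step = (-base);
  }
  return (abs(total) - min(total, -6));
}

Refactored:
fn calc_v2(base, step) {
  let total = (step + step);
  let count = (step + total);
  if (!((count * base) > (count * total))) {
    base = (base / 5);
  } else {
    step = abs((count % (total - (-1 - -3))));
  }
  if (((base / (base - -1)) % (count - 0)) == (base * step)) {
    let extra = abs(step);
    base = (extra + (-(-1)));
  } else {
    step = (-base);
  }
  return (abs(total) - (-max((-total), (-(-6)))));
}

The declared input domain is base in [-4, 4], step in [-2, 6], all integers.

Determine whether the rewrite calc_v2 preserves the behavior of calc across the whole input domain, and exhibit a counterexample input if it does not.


Try base=-4, step=-2.
calc: total = -4; count = -6; (!((base * count) >= (count * total))) -> false; step = 0; (((base / (base - -1)) % (count - 0)) == (base * step)) -> false; step = 4; return 10
calc_v2: total = -4; count = -6; (!((count * base) > (count * total))) -> true; base = -1; division by zero -> ERROR
10 != ERROR, so the rewrite changes behavior.
verdict: not equivalent; witness: base=-4, step=-2


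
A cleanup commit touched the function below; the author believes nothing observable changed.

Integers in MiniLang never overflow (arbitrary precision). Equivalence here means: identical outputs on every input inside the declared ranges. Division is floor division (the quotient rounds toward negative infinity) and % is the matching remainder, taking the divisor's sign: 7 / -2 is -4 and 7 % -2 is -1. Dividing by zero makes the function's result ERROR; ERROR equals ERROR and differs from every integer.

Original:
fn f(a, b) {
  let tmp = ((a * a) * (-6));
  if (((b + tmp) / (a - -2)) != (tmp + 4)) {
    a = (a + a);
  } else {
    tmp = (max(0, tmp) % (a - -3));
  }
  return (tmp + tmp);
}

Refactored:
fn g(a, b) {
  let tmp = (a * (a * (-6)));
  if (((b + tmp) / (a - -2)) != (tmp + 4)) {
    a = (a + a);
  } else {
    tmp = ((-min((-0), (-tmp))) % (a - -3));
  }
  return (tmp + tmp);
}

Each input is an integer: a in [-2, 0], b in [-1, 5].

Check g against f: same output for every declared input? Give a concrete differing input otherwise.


Behavior is preserved: although min/max/abs usage differs, the outputs never diverge.
One worked example (a=-1, b=2) — f: tmp=-6, then (((b + tmp) / (a - -2)) != (tmp + 4)) is true, then a=-2, then returns -12; g: tmp=-6, then (((b + tmp) / (a - -2)) != (tmp + 4)) is true, then a=-2, then returns -12; agreement on -12.
Every one of the 21 inputs gives matching results.
verdict: equivalent


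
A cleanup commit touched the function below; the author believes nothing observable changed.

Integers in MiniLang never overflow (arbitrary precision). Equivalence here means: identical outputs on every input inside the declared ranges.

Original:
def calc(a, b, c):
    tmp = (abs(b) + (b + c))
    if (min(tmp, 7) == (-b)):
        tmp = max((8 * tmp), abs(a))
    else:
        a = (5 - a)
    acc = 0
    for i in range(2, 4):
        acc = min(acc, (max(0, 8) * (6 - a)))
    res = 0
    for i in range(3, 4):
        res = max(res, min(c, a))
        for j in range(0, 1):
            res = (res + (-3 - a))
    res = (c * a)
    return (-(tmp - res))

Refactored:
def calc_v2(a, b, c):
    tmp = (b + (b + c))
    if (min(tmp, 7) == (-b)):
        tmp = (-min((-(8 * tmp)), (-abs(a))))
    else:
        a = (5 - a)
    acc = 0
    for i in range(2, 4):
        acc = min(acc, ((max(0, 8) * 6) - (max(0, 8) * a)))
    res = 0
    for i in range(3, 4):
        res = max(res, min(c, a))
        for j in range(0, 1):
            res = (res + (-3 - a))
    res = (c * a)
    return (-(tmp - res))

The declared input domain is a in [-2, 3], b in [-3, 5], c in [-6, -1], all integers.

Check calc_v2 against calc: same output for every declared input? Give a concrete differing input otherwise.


On input a=-2, b=-3, c=-6, calc returns -36 while calc_v2 returns -30.
verdict: not equivalent; witness: a=-2, b=-3, c=-6


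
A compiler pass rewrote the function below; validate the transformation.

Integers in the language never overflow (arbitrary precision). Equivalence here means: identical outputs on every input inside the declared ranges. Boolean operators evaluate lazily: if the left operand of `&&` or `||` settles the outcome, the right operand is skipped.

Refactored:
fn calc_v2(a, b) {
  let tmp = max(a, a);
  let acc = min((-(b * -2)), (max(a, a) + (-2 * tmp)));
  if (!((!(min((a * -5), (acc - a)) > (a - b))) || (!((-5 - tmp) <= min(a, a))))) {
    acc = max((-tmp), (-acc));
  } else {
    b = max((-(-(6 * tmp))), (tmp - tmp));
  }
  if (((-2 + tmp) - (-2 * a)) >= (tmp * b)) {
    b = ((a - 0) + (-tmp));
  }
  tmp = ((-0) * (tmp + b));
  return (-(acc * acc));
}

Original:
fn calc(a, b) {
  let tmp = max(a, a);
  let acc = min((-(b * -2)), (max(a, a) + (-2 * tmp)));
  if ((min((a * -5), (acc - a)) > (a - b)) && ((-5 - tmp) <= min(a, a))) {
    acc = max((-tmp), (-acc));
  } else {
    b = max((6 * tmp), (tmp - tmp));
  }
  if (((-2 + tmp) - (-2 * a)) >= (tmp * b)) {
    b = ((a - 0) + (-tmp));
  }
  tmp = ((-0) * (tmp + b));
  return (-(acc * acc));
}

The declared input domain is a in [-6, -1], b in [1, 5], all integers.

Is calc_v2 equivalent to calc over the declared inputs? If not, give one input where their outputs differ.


Changes here: boolean connective usage differs; the full 30-point sweep finds no disagreement.
verdict: equivalent


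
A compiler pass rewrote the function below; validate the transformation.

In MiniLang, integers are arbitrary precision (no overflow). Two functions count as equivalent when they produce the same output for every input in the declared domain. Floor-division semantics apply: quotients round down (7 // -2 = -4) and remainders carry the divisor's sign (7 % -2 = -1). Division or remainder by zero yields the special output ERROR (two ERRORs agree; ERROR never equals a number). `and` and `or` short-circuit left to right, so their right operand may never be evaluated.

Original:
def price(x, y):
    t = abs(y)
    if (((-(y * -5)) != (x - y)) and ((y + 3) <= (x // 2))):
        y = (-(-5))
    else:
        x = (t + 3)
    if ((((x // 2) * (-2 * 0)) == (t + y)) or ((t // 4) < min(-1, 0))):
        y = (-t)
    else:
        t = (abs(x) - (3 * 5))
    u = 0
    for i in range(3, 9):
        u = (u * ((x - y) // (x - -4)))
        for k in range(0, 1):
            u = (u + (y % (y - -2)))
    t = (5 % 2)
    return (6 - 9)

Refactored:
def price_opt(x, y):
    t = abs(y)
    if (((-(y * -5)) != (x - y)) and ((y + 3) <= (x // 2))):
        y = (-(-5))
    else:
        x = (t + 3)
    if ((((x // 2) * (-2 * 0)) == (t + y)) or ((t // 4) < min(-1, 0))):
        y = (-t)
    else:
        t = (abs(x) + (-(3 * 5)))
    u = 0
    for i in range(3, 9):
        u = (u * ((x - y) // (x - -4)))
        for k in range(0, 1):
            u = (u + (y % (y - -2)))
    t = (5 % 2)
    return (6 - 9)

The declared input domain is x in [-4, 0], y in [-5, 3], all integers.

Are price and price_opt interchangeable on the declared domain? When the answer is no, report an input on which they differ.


The two are interchangeable: arithmetic usage differs, and every declared input agrees.
One worked example (x=-4, y=1) — price: t becomes 1; next (((-(y * -5)) != (x - y)) and ((y + 3) <= (x // 2))) evaluates to false; next x becomes 4; next ((((x // 2) * (-2 * 0)) == (t + y)) or ((t // 4) < min(-1, 0))) evaluates to false; next t becomes -11; next u becomes 0; next at i=3:; next u becomes 0; next at k=0:; next u becomes 1; next at i=4:; next u becomes 0; next at k=0:; next u becomes 1; next at i=5:; next u becomes 0; next at k=0:; next u becomes 1; next at i=6:; next u becomes 0; next at k=0:; next u becomes 1; next at i=7:; next u becomes 0; next at k=0:; next u becomes 1; next at i=8:; next u becomes 0; next at k=0:; next u becomes 1; next t becomes 1; next final value -3; price_opt: t becomes 1; next (((-(y * -5)) != (x - y)) and ((y + 3) <= (x // 2))) evaluates to false; next x becomes 4; next ((((x // 2) * (-2 * 0)) == (t + y)) or ((t // 4) < min(-1, 0))) evaluates to false; next t becomes -11; next u becomes 0; next at i=3:; next u becomes 0; next at k=0:; next u becomes 1; next at i=4:; next u becomes 0; next at k=0:; next u becomes 1; next at i=5:; next u becomes 0; next at k=0:; next u becomes 1; next at i=6:; next u becomes 0; next at k=0:; next u becomes 1; next at i=7:; next u becomes 0; next at k=0:; next u becomes 1; next at i=8:; next u becomes 0; next at k=0:; next u becomes 1; next t becomes 1; next final value -3; agreement on -3.
Checked all 45 inputs in the declared domain: the outputs agree on every one.
verdict: equivalent


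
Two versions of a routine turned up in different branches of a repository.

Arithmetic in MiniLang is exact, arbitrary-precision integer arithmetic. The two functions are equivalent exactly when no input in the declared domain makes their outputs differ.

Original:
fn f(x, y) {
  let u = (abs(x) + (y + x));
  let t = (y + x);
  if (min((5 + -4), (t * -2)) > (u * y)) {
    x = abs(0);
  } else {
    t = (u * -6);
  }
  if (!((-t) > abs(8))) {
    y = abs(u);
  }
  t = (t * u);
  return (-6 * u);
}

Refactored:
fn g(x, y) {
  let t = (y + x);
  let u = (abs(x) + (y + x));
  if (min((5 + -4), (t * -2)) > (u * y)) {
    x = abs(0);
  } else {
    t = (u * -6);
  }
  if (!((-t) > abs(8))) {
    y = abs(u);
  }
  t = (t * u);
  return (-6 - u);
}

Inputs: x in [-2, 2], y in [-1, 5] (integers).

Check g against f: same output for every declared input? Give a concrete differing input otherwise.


Not equivalent: x=-2, y=-1 separates them (6 vs -5).
f: u = -1; t = -3; (min((5 + -4), (t * -2)) > (u * y)) -> false; t = 6; (!((-t) > abs(8))) -> true; y = 1; t = -6; return 6
g: t = -3; u = -1; (min((5 + -4), (t * -2)) > (u * y)) -> false; t = 6; (!((-t) > abs(8))) -> true; y = 1; t = -6; return -5
verdict: not equivalent; witness: x=-2, y=-1


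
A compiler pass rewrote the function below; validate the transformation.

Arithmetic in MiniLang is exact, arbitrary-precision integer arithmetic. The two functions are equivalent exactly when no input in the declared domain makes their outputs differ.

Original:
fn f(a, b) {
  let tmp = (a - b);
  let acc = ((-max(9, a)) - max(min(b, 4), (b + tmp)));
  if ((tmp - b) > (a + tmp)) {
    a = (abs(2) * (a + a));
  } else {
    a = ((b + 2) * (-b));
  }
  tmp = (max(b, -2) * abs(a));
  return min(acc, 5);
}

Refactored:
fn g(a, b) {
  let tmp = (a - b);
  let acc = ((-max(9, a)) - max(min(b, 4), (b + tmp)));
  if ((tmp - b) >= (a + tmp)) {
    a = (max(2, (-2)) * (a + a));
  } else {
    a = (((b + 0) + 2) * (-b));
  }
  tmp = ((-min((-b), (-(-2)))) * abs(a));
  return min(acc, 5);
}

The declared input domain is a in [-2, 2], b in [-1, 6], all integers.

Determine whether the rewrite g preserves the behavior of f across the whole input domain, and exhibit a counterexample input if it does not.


Equivalent. The suspicious edit (`((tmp - b) > (a + tmp))` became `((tmp - b) >= (a + tmp))`) never changes the result for any input inside the declared domain.
Across all 40 domain points the two functions coincide.
Tracing a=0, b=2: f: tmp=-2, then acc=-11, then ((tmp - b) > (a + tmp)) is false, then a=-8, then tmp=16, then returns -11 | g: tmp=-2, then acc=-11, then ((tmp - b) >= (a + tmp)) is false, then a=-8, then tmp=16, then returns -11 — matching result -11.
verdict: equivalent


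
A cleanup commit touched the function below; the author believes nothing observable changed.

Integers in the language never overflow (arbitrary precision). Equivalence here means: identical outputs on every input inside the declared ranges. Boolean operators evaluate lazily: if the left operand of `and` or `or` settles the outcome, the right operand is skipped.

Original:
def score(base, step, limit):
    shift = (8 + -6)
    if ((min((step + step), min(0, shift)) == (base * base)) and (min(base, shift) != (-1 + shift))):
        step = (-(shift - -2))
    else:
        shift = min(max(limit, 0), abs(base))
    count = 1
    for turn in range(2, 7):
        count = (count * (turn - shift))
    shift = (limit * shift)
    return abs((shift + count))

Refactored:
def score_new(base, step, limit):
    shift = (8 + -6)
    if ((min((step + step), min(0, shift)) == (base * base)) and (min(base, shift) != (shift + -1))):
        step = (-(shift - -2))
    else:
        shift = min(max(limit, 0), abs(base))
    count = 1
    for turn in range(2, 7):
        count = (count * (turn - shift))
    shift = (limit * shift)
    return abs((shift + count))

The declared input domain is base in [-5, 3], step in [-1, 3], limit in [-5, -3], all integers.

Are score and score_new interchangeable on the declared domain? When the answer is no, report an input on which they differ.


Reading the diff, among the changes: same computation, different form.
As a probe, take base=-3, step=2, limit=-5: score runs shift = 2; ((min((step + step), min(0, shift)) == (base * base)) and (min(base, shift) != (-1 + shift))) -> false; shift = 0; count = 1; [turn=2]; count = 2; [turn=3]; count = 6; [turn=4]; count = 24; [turn=5]; count = 120; [turn=6]; count = 720; shift = 0; return 720; score_new runs shift = 2; ((min((step + step), min(0, shift)) == (base * base)) and (min(base, shift) != (shift + -1))) -> false; shift = 0; count = 1; [turn=2]; count = 2; [turn=3]; count = 6; [turn=4]; count = 24; [turn=5]; count = 120; [turn=6]; count = 720; shift = 0; return 720; both end at 720.
Checked all 135 inputs in the declared domain: the outputs agree on every one.
verdict: equivalent
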